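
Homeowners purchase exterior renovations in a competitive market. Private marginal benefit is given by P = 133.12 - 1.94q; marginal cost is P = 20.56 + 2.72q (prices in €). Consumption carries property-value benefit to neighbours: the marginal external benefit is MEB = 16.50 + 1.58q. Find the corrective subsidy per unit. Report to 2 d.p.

Social marginal benefit = demand + MEB = 149.62 - 0.36q.
Set SMB = MC: 149.62 - 0.36q = 20.56 + 2.72q → q* = 41.9026.
The Pigouvian subsidy equals MEB at q*: 16.50 + 1.58×41.9026 = 82.7061.

subsidy = €82.71 per unit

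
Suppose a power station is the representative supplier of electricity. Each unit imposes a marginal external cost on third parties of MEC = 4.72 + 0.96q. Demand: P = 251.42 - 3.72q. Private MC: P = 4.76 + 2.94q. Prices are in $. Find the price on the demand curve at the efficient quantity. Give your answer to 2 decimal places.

Social marginal cost = private MC + MEC = 9.48 + 3.90q.
Set SMC = demand: 9.48 + 3.90q = 251.42 - 3.72q → q* = 31.7507.
Consumer price on the demand curve at q*: 251.42 − 3.72×31.7507 = 133.3074.

P = $133.31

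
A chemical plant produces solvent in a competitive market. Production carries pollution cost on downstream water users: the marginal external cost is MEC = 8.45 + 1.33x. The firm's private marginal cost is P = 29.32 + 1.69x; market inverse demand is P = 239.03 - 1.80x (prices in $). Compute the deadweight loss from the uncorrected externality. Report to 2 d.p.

DWL = $810.05

Market equilibrium (private): 29.32 + 1.69x = 239.03 - 1.80x → x_m = 60.0888.
Social marginal cost = private MC + MEC = 37.77 + 3.02x.
Set SMC = demand: 37.77 + 3.02x = 239.03 - 1.80x → x* = 41.7552.
The welfare-loss triangle has base |x_m − x*| and height MEC(x_m) (the vertical gap between SMC and demand is zero at x* and MEC at x_m).
DWL = ½ × 18.3336 × 88.3681 = 810.0527.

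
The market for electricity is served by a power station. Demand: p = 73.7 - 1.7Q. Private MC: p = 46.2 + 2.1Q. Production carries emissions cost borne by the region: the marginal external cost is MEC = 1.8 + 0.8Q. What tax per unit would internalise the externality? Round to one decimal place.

Social marginal cost = private MC + MEC = 48.0 + 2.9Q.
Set SMC = demand: 48.0 + 2.9Q = 73.7 - 1.7Q → Q* = 5.5870.
The Pigouvian tax equals MEC at Q*: 1.8 + 0.8×5.5870 = 6.2696.

tax = 6.3 per unit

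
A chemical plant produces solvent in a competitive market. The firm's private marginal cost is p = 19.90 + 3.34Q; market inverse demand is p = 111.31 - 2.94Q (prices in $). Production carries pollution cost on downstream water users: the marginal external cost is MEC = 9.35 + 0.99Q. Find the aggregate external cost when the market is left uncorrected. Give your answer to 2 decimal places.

$240.97

Market equilibrium (private): 19.90 + 3.34Q = 111.31 - 2.94Q → Q_m = 14.5557.
Total external cost = ∫₀^{Q_m} (9.35 + 0.99Q) dQ = 9.35×14.5557 + ½×0.99×14.5557² = 240.9707.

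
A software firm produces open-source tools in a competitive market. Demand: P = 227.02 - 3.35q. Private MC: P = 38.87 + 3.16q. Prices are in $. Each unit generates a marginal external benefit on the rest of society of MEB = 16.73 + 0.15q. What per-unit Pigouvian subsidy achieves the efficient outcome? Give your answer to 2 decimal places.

Social marginal cost = private MC − MEB = 22.14 + 3.01q.
Set SMC = demand: 22.14 + 3.01q = 227.02 - 3.35q → q* = 32.2138.
The Pigouvian subsidy equals MEB at q*: 16.73 + 0.15×32.2138 = 21.5621.

subsidy = $21.56 per unit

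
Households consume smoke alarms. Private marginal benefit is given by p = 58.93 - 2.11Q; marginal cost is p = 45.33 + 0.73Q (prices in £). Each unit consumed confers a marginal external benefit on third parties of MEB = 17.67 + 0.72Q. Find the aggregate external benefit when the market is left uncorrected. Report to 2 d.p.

Market equilibrium (private): 45.33 + 0.73Q = 58.93 - 2.11Q → Q_m = 4.7887.
Total external benefit = ∫₀^{Q_m} (17.67 + 0.72Q) dQ = 17.67×4.7887 + ½×0.72×4.7887² = 92.8717.

£92.87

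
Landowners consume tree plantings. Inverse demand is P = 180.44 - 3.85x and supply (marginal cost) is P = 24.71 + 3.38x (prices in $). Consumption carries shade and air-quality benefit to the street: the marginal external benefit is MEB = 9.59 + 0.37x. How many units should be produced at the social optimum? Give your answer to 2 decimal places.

x* = 24.10

Social marginal benefit = demand + MEB = 190.03 - 3.48x.
Set SMB = MC: 190.03 - 3.48x = 24.71 + 3.38x → x* = 24.0991.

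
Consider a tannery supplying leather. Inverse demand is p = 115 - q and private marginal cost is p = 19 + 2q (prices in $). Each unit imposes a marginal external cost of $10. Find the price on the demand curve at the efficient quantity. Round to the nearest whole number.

P = $86

Social marginal cost = private MC + MEC = 29 + 2q.
Set SMC = demand: 29 + 2q = 115 - q → q* = 28.6667.
Consumer price on the demand curve at q*: 115 − 1×28.6667 = 86.3333.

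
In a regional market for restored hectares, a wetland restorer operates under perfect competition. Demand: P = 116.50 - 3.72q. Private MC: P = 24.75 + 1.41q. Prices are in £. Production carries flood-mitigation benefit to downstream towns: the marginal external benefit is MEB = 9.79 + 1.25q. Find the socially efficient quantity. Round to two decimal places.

Social marginal cost = private MC − MEB = 14.96 + 0.16q.
Set SMC = demand: 14.96 + 0.16q = 116.50 - 3.72q → q* = 26.1701.

q* = 26.17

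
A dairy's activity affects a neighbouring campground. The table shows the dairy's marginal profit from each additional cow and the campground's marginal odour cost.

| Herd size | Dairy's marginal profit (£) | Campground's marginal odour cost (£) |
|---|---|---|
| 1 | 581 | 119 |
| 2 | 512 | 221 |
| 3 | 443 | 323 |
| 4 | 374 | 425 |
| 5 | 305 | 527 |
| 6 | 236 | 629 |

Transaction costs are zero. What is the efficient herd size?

3

Bargaining reaches the level where marginal profit last exceeds marginal odour cost.
That holds through level 3 (443 ≥ 323) but not at 4 (374 < 425).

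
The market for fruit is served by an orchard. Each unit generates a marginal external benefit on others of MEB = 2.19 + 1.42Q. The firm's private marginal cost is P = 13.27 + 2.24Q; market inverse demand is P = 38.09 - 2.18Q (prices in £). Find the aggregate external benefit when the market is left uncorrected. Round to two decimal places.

£34.69

Market equilibrium (private): 13.27 + 2.24Q = 38.09 - 2.18Q → Q_m = 5.6154.
Total external benefit = ∫₀^{Q_m} (2.19 + 1.42Q) dQ = 2.19×5.6154 + ½×1.42×5.6154² = 34.6860.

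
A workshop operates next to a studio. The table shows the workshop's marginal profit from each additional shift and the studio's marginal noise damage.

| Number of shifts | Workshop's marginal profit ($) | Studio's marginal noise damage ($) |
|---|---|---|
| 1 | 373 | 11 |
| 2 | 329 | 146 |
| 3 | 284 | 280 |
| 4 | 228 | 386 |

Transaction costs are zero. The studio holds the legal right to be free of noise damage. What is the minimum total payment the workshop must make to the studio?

Efficient level: marginal profit ≥ marginal noise damage through level 3, so k* = 3.
With the studio holding the right, the workshop must at least compensate total damage at k*: 11 + 146 + 280 = 437.

$437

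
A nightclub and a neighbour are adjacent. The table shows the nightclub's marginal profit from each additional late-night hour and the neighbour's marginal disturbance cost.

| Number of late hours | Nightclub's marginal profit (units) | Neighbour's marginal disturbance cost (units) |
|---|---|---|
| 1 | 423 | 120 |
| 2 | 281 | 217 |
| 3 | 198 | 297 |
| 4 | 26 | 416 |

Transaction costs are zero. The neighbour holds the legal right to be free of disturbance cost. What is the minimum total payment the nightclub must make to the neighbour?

337

Efficient level: marginal profit ≥ marginal disturbance cost through level 2, so k* = 2.
With the neighbour holding the right, the nightclub must at least compensate total damage at k*: 120 + 217 = 337.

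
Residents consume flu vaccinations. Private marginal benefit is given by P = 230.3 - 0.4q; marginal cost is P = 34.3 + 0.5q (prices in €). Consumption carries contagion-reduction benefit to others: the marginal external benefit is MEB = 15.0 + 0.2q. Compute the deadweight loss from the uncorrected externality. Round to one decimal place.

DWL = €2449.1

Market equilibrium (private): 34.3 + 0.5q = 230.3 - 0.4q → q_m = 217.7778.
Social marginal benefit = demand + MEB = 245.3 - 0.2q.
Set SMB = MC: 245.3 - 0.2q = 34.3 + 0.5q → q* = 301.4286.
The welfare-loss triangle has base |q_m − q*| and height MEB(q_m) (the vertical gap between SMB and MC is zero at q* and MEB at q_m).
DWL = ½ × 83.6508 × 58.5556 = 2449.1114.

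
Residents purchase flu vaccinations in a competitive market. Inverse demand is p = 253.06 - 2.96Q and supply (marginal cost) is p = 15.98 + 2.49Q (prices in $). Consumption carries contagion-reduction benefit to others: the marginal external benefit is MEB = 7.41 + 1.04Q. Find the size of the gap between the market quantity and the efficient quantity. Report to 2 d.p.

11.94 units

Market equilibrium (private): 15.98 + 2.49Q = 253.06 - 2.96Q → Q_m = 43.5009.
Social marginal benefit = demand + MEB = 260.47 - 1.92Q.
Set SMB = MC: 260.47 - 1.92Q = 15.98 + 2.49Q → Q* = 55.4399.
Gap = |43.5009 − 55.4399| = 11.9390.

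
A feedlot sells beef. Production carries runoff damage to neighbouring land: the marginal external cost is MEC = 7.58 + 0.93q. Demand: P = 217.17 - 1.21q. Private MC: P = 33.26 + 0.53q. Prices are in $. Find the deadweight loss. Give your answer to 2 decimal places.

Market equilibrium (private): 33.26 + 0.53q = 217.17 - 1.21q → q_m = 105.6954.
Social marginal cost = private MC + MEC = 40.84 + 1.46q.
Set SMC = demand: 40.84 + 1.46q = 217.17 - 1.21q → q* = 66.0412.
The loss is the area between SMC and demand from q* to q_m; with linear curves that's a triangle of height MEC(q_m).
DWL = ½ × 39.6542 × 105.8767 = 2099.2279.

DWL = $2099.23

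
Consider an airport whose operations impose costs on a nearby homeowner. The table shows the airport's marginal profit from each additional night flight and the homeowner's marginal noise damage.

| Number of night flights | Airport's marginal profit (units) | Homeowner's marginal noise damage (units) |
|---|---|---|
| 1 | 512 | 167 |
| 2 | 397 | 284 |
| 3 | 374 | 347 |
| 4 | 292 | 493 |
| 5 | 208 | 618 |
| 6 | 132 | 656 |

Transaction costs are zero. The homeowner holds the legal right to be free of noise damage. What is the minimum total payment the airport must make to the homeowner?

Efficient level: marginal profit ≥ marginal noise damage through level 3, so k* = 3.
With the homeowner holding the right, the airport must at least compensate total damage at k*: 167 + 284 + 347 = 798.

798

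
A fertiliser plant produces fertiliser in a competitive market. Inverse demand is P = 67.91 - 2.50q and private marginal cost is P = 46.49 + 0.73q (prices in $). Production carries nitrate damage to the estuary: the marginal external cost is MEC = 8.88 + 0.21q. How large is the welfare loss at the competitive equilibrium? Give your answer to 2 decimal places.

DWL = $15.34

Market equilibrium (private): 46.49 + 0.73q = 67.91 - 2.50q → q_m = 6.6316.
Social marginal cost = private MC + MEC = 55.37 + 0.94q.
Set SMC = demand: 55.37 + 0.94q = 67.91 - 2.50q → q* = 3.6453.
The loss is the area between SMC and demand from q* to q_m; with linear curves that's a triangle of height MEC(q_m).
DWL = ½ × 2.9863 × 10.2726 = 15.3385.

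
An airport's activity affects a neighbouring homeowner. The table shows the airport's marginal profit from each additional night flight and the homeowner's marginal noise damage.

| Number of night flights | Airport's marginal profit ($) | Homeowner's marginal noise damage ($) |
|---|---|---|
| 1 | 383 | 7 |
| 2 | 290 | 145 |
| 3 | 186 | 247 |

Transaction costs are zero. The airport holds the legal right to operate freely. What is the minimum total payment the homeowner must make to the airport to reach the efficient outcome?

$186

Left alone the airport would choose level 3 (marginal profit stays positive).
Efficient level: k* = 2 (marginal profit ≥ marginal noise damage through 2).
The homeowner must at least cover the airport's forgone profit from cutting 3→2: 186 = 186.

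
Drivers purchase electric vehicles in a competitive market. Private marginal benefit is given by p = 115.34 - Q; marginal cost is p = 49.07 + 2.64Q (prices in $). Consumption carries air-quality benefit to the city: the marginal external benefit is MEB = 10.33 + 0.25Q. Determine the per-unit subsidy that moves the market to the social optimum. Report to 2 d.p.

Social marginal benefit = demand + MEB = 125.67 - 0.75Q.
Set SMB = MC: 125.67 - 0.75Q = 49.07 + 2.64Q → Q* = 22.5959.
The Pigouvian subsidy equals MEB at Q*: 10.33 + 0.25×22.5959 = 15.9790.

subsidy = $15.98 per unit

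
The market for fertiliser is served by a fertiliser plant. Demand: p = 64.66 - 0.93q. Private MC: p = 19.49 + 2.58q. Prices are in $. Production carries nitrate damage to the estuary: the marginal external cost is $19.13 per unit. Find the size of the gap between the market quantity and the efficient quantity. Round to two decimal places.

Market equilibrium (private): 19.49 + 2.58q = 64.66 - 0.93q → q_m = 12.8689.
Social marginal cost = private MC + MEC = 38.62 + 2.58q.
Set SMC = demand: 38.62 + 2.58q = 64.66 - 0.93q → q* = 7.4188.
Gap = |12.8689 − 7.4188| = 5.4501.

5.45 units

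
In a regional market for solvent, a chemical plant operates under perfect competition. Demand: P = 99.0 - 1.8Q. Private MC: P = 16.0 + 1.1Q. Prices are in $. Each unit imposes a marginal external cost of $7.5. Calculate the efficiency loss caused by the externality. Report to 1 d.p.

Market equilibrium (private): 16.0 + 1.1Q = 99.0 - 1.8Q → Q_m = 28.6207.
Social marginal cost = private MC + MEC = 23.5 + 1.1Q.
Set SMC = demand: 23.5 + 1.1Q = 99.0 - 1.8Q → Q* = 26.0345.
The welfare-loss triangle has base |Q_m − Q*| and height MEC(Q_m) (the vertical gap between SMC and demand is zero at Q* and MEC at Q_m).
DWL = ½ × 2.5862 × 7.5000 = 9.6983.

DWL = $9.7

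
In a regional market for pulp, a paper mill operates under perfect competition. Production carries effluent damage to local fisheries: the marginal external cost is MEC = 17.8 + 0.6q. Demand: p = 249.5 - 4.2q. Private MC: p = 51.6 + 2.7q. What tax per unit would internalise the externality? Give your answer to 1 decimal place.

tax = 32.2 per unit

Social marginal cost = private MC + MEC = 69.4 + 3.3q.
Set SMC = demand: 69.4 + 3.3q = 249.5 - 4.2q → q* = 24.0133.
The Pigouvian tax equals MEC at q*: 17.8 + 0.6×24.0133 = 32.2080.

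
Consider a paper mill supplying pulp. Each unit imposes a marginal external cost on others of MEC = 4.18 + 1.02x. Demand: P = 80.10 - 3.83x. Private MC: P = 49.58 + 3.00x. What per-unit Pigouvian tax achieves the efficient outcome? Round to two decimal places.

Social marginal cost = private MC + MEC = 53.76 + 4.02x.
Set SMC = demand: 53.76 + 4.02x = 80.10 - 3.83x → x* = 3.3554.
The Pigouvian tax equals MEC at x*: 4.18 + 1.02×3.3554 = 7.6025.

tax = 7.60 per unit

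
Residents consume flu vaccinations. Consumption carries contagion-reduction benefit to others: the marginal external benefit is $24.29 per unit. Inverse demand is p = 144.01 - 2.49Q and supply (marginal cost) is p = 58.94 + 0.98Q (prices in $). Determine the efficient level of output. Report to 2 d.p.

Social marginal benefit = demand + MEB = 168.30 - 2.49Q.
Set SMB = MC: 168.30 - 2.49Q = 58.94 + 0.98Q → Q* = 31.5159.

Q* = 31.52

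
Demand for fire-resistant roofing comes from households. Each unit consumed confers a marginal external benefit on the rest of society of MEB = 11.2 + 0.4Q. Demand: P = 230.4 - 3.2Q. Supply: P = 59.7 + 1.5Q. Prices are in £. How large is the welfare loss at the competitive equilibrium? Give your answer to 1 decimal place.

DWL = £77.0

Market equilibrium (private): 59.7 + 1.5Q = 230.4 - 3.2Q → Q_m = 36.3191.
Social marginal benefit = demand + MEB = 241.6 - 2.8Q.
Set SMB = MC: 241.6 - 2.8Q = 59.7 + 1.5Q → Q* = 42.3023.
The loss is the area between SMB and MC from Q* to Q_m; with linear curves that's a triangle of height MEB(Q_m).
DWL = ½ × 5.9832 × 25.7277 = 76.9670.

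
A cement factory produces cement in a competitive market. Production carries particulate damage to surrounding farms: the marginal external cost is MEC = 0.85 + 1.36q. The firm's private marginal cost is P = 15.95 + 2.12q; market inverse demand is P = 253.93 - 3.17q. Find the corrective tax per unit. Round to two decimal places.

Social marginal cost = private MC + MEC = 16.80 + 3.48q.
Set SMC = demand: 16.80 + 3.48q = 253.93 - 3.17q → q* = 35.6586.
The Pigouvian tax equals MEC at q*: 0.85 + 1.36×35.6586 = 49.3457.

tax = 49.35 per unit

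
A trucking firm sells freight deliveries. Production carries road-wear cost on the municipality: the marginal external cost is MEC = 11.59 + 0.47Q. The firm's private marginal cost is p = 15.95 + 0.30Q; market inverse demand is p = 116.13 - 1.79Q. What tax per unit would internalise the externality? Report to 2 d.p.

tax = 27.85 per unit

Social marginal cost = private MC + MEC = 27.54 + 0.77Q.
Set SMC = demand: 27.54 + 0.77Q = 116.13 - 1.79Q → Q* = 34.6055.
The Pigouvian tax equals MEC at Q*: 11.59 + 0.47×34.6055 = 27.8546.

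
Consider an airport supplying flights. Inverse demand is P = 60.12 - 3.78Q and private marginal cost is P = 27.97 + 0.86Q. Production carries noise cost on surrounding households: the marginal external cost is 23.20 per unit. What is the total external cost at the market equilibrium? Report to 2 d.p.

Market equilibrium (private): 27.97 + 0.86Q = 60.12 - 3.78Q → Q_m = 6.9289.
Total external cost = MEC × Q_m = 23.20 × 6.9289 = 160.7505.

160.75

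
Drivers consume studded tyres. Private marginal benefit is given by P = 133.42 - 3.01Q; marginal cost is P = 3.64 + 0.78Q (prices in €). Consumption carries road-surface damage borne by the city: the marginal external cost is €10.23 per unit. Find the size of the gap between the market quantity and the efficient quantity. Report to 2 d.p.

2.70 units

Market equilibrium (private): 3.64 + 0.78Q = 133.42 - 3.01Q → Q_m = 34.2427.
Social marginal benefit = demand − MEC = 123.19 - 3.01Q.
Set SMB = MC: 123.19 - 3.01Q = 3.64 + 0.78Q → Q* = 31.5435.
Gap = |34.2427 − 31.5435| = 2.6992.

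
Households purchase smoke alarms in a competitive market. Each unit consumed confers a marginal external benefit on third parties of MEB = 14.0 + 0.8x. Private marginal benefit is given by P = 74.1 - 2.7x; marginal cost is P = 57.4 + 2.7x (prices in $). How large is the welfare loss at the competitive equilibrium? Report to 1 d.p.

Market equilibrium (private): 57.4 + 2.7x = 74.1 - 2.7x → x_m = 3.0926.
Social marginal benefit = demand + MEB = 88.1 - 1.9x.
Set SMB = MC: 88.1 - 1.9x = 57.4 + 2.7x → x* = 6.6739.
The welfare-loss triangle has base |x_m − x*| and height MEB(x_m) (the vertical gap between SMB and MC is zero at x* and MEB at x_m).
DWL = ½ × 3.5813 × 16.4741 = 29.4993.

DWL = $29.5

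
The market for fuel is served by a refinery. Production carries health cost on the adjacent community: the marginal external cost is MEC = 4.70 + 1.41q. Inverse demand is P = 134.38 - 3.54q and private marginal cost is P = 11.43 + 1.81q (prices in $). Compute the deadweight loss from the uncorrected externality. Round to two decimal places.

DWL = $101.83

Market equilibrium (private): 11.43 + 1.81q = 134.38 - 3.54q → q_m = 22.9813.
Social marginal cost = private MC + MEC = 16.13 + 3.22q.
Set SMC = demand: 16.13 + 3.22q = 134.38 - 3.54q → q* = 17.4926.
The loss is the area between SMC and demand from q* to q_m; with linear curves that's a triangle of height MEC(q_m).
DWL = ½ × 5.4887 × 37.1036 = 101.8253.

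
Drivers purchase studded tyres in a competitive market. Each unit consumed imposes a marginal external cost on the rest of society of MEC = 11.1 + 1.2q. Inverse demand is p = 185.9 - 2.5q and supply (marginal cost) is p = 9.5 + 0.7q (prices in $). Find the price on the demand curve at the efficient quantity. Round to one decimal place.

P = $92.0

Social marginal benefit = demand − MEC = 174.8 - 3.7q.
Set SMB = MC: 174.8 - 3.7q = 9.5 + 0.7q → q* = 37.5682.
Consumer price on the demand curve at q*: 185.9 − 2.5×37.5682 = 91.9795.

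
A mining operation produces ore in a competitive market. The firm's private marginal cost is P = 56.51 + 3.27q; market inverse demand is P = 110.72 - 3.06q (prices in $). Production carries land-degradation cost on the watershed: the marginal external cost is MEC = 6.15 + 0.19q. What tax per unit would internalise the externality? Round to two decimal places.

Social marginal cost = private MC + MEC = 62.66 + 3.46q.
Set SMC = demand: 62.66 + 3.46q = 110.72 - 3.06q → q* = 7.3712.
The Pigouvian tax equals MEC at q*: 6.15 + 0.19×7.3712 = 7.5505.

tax = $7.55 per unit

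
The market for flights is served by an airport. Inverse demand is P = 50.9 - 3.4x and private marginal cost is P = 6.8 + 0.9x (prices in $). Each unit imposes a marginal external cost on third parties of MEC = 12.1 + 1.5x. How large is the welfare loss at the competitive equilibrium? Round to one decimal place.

DWL = $65.1

Market equilibrium (private): 6.8 + 0.9x = 50.9 - 3.4x → x_m = 10.2558.
Social marginal cost = private MC + MEC = 18.9 + 2.4x.
Set SMC = demand: 18.9 + 2.4x = 50.9 - 3.4x → x* = 5.5172.
Height of the DWL triangle at x_m is SMC(x_m) − demand(x_m) = MEC(x_m) = 27.4837.
DWL = ½ × 4.7386 × 27.4837 = 65.1171.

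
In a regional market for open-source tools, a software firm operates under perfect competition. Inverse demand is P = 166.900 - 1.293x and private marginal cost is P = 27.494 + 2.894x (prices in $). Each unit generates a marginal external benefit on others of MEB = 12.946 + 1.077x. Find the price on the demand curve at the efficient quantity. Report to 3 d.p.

P = $103.559

Social marginal cost = private MC − MEB = 14.548 + 1.817x.
Set SMC = demand: 14.548 + 1.817x = 166.900 - 1.293x → x* = 48.9878.
Consumer price on the demand curve at x*: 166.900 − 1.293×48.9878 = 103.5588.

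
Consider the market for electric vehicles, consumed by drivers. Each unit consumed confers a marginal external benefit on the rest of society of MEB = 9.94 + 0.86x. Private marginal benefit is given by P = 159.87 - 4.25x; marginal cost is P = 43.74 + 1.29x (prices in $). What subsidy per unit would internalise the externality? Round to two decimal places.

Social marginal benefit = demand + MEB = 169.81 - 3.39x.
Set SMB = MC: 169.81 - 3.39x = 43.74 + 1.29x → x* = 26.9380.
The Pigouvian subsidy equals MEB at x*: 9.94 + 0.86×26.9380 = 33.1067.

subsidy = $33.11 per unit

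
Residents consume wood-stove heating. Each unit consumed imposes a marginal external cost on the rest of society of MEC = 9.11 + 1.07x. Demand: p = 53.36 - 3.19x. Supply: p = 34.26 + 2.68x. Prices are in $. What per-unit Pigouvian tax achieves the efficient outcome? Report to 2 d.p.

tax = $10.65 per unit

Social marginal benefit = demand − MEC = 44.25 - 4.26x.
Set SMB = MC: 44.25 - 4.26x = 34.26 + 2.68x → x* = 1.4395.
The Pigouvian tax equals MEC at x*: 9.11 + 1.07×1.4395 = 10.6503.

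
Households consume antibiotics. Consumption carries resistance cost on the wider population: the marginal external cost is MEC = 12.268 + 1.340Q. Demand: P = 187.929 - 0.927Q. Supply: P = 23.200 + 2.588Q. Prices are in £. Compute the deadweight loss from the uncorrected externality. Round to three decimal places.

DWL = £580.328

Market equilibrium (private): 23.200 + 2.588Q = 187.929 - 0.927Q → Q_m = 46.8646.
Social marginal benefit = demand − MEC = 175.661 - 2.267Q.
Set SMB = MC: 175.661 - 2.267Q = 23.200 + 2.588Q → Q* = 31.4029.
Between Q* and Q_m the wedge MC − SMB runs linearly from 0 to MEC(Q_m), so the loss is a triangle.
DWL = ½ × 15.4617 × 75.0665 = 580.3279.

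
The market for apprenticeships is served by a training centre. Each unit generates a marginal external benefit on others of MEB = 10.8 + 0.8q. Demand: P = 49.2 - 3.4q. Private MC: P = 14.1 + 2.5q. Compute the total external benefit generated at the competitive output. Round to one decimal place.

78.4

Market equilibrium (private): 14.1 + 2.5q = 49.2 - 3.4q → q_m = 5.9492.
Total external benefit = ∫₀^{q_m} (10.8 + 0.8q) dq = 10.8×5.9492 + ½×0.8×5.9492² = 78.4086.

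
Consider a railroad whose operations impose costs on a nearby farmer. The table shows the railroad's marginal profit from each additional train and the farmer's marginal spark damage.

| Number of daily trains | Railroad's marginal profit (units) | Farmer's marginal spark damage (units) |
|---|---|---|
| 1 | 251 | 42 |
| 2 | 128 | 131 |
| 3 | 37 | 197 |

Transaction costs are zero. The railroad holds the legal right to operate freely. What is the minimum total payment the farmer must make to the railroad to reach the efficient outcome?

165

Left alone the railroad would choose level 3 (marginal profit stays positive).
Efficient level: k* = 1 (marginal profit ≥ marginal spark damage through 1).
The farmer must at least cover the railroad's forgone profit from cutting 3→1: 128 + 37 = 165.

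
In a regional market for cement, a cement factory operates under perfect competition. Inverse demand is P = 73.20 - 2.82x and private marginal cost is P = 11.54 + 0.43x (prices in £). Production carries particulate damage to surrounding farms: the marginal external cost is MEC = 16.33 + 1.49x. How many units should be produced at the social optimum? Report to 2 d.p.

Social marginal cost = private MC + MEC = 27.87 + 1.92x.
Set SMC = demand: 27.87 + 1.92x = 73.20 - 2.82x → x* = 9.5633.

x* = 9.56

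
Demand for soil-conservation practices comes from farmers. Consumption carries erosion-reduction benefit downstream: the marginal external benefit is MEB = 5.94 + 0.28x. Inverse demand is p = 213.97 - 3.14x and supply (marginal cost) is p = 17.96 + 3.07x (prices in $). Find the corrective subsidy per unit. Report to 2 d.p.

subsidy = $15.48 per unit

Social marginal benefit = demand + MEB = 219.91 - 2.86x.
Set SMB = MC: 219.91 - 2.86x = 17.96 + 3.07x → x* = 34.0556.
The Pigouvian subsidy equals MEB at x*: 5.94 + 0.28×34.0556 = 15.4756.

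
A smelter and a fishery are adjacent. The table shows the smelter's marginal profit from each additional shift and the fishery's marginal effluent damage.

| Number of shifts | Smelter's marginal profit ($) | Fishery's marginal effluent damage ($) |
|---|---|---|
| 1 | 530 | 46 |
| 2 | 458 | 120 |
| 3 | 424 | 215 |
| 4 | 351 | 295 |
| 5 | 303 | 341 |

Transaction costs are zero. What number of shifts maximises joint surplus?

Bargaining reaches the level where marginal profit last exceeds marginal effluent damage.
That holds through level 4 (351 ≥ 295) but not at 5 (303 < 341).

4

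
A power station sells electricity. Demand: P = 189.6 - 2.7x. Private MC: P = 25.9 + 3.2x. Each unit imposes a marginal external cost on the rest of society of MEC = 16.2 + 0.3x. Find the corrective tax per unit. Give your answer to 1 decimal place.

Social marginal cost = private MC + MEC = 42.1 + 3.5x.
Set SMC = demand: 42.1 + 3.5x = 189.6 - 2.7x → x* = 23.7903.
The Pigouvian tax equals MEC at x*: 16.2 + 0.3×23.7903 = 23.3371.

tax = 23.3 per unit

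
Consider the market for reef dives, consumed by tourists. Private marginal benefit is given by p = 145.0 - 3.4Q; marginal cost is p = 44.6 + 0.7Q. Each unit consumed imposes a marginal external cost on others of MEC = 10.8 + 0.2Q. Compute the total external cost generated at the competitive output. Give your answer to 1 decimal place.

324.4

Market equilibrium (private): 44.6 + 0.7Q = 145.0 - 3.4Q → Q_m = 24.4878.
Total external cost = ∫₀^{Q_m} (10.8 + 0.2Q) dQ = 10.8×24.4878 + ½×0.2×24.4878² = 324.4335.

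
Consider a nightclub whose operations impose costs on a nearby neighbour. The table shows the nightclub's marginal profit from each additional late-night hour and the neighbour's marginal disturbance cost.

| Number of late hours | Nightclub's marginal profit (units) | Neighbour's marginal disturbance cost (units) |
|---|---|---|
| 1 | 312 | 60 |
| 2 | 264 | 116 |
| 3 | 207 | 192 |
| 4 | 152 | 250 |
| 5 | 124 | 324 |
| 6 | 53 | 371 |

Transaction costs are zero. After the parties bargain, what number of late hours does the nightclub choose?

Bargaining reaches the level where marginal profit last exceeds marginal disturbance cost.
That holds through level 3 (207 ≥ 192) but not at 4 (152 < 250).

3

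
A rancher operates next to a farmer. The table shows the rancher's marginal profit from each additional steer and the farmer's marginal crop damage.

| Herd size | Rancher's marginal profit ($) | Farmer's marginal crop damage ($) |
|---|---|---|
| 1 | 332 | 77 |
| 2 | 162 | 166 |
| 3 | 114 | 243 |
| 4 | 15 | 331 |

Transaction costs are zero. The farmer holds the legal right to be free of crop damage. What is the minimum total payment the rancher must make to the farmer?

$77

Efficient level: marginal profit ≥ marginal crop damage through level 1, so k* = 1.
With the farmer holding the right, the rancher must at least compensate total damage at k*: 77 = 77.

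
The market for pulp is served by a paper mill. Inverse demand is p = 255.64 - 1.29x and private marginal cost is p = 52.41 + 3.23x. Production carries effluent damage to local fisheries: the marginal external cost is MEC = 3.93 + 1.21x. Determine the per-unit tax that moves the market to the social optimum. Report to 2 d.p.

Social marginal cost = private MC + MEC = 56.34 + 4.44x.
Set SMC = demand: 56.34 + 4.44x = 255.64 - 1.29x → x* = 34.7818.
The Pigouvian tax equals MEC at x*: 3.93 + 1.21×34.7818 = 46.0160.

tax = 46.02 per unit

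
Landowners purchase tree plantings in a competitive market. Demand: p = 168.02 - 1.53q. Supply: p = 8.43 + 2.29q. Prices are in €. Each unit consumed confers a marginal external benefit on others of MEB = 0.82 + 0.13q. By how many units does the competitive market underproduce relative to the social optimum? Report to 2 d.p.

Market equilibrium (private): 8.43 + 2.29q = 168.02 - 1.53q → q_m = 41.7775.
Social marginal benefit = demand + MEB = 168.84 - 1.40q.
Set SMB = MC: 168.84 - 1.40q = 8.43 + 2.29q → q* = 43.4715.
Gap = |41.7775 − 43.4715| = 1.6940.

1.69 units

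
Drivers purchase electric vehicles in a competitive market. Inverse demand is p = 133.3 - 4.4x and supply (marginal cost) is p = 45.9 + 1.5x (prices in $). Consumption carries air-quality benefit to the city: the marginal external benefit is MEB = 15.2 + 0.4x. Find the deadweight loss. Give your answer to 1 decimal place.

Market equilibrium (private): 45.9 + 1.5x = 133.3 - 4.4x → x_m = 14.8136.
Social marginal benefit = demand + MEB = 148.5 - 4.0x.
Set SMB = MC: 148.5 - 4.0x = 45.9 + 1.5x → x* = 18.6545.
The welfare-loss triangle has base |x_m − x*| and height MEB(x_m) (the vertical gap between SMB and MC is zero at x* and MEB at x_m).
DWL = ½ × 3.8409 × 21.1254 = 40.5703.

DWL = $40.6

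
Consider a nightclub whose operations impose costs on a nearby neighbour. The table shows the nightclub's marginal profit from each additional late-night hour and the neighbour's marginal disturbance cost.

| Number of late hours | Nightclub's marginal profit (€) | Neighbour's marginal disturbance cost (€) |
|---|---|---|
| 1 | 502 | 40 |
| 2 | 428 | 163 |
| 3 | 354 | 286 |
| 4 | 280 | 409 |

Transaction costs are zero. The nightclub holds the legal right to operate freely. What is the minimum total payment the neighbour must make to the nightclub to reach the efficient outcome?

€280

Left alone the nightclub would choose level 4 (marginal profit stays positive).
Efficient level: k* = 3 (marginal profit ≥ marginal disturbance cost through 3).
The neighbour must at least cover the nightclub's forgone profit from cutting 4→3: 280 = 280.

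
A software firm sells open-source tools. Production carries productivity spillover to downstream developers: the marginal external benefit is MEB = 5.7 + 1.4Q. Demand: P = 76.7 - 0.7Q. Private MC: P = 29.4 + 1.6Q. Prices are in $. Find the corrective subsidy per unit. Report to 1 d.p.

Social marginal cost = private MC − MEB = 23.7 + 0.2Q.
Set SMC = demand: 23.7 + 0.2Q = 76.7 - 0.7Q → Q* = 58.8889.
The Pigouvian subsidy equals MEB at Q*: 5.7 + 1.4×58.8889 = 88.1445.

subsidy = $88.1 per unit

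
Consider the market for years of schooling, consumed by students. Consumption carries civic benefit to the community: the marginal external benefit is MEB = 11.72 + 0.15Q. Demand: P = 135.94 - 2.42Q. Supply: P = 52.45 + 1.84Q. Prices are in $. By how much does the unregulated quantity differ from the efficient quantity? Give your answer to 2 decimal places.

3.57 units

Market equilibrium (private): 52.45 + 1.84Q = 135.94 - 2.42Q → Q_m = 19.5986.
Social marginal benefit = demand + MEB = 147.66 - 2.27Q.
Set SMB = MC: 147.66 - 2.27Q = 52.45 + 1.84Q → Q* = 23.1655.
Gap = |19.5986 − 23.1655| = 3.5669.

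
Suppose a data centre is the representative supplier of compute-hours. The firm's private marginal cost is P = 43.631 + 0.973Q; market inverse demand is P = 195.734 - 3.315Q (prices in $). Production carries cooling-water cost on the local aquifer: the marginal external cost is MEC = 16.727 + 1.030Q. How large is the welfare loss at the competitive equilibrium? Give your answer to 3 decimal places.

DWL = $266.730

Market equilibrium (private): 43.631 + 0.973Q = 195.734 - 3.315Q → Q_m = 35.4718.
Social marginal cost = private MC + MEC = 60.358 + 2.003Q.
Set SMC = demand: 60.358 + 2.003Q = 195.734 - 3.315Q → Q* = 25.4562.
Between Q* and Q_m the wedge SMC − demand runs linearly from 0 to MEC(Q_m), so the loss is a triangle.
DWL = ½ × 10.0156 × 53.2629 = 266.7300.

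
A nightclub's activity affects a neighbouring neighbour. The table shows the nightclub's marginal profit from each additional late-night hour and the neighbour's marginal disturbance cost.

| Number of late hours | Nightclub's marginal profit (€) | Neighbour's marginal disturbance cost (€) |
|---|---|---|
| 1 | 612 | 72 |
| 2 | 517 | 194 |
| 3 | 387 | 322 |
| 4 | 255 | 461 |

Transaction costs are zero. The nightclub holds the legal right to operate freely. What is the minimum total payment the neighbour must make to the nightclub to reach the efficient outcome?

€255

Left alone the nightclub would choose level 4 (marginal profit stays positive).
Efficient level: k* = 3 (marginal profit ≥ marginal disturbance cost through 3).
The neighbour must at least cover the nightclub's forgone profit from cutting 4→3: 255 = 255.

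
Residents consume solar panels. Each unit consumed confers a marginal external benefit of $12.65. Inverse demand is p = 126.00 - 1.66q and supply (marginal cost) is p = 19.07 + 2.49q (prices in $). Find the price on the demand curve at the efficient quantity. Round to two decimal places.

Social marginal benefit = demand + MEB = 138.65 - 1.66q.
Set SMB = MC: 138.65 - 1.66q = 19.07 + 2.49q → q* = 28.8145.
Consumer price on the demand curve at q*: 126.00 − 1.66×28.8145 = 78.1679.

P = $78.17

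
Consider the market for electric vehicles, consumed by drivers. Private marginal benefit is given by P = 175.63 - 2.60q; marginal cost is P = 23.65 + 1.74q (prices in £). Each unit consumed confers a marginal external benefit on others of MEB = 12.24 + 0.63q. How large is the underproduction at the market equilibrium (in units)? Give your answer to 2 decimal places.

Market equilibrium (private): 23.65 + 1.74q = 175.63 - 2.60q → q_m = 35.0184.
Social marginal benefit = demand + MEB = 187.87 - 1.97q.
Set SMB = MC: 187.87 - 1.97q = 23.65 + 1.74q → q* = 44.2642.
Gap = |35.0184 − 44.2642| = 9.2458.

9.25 units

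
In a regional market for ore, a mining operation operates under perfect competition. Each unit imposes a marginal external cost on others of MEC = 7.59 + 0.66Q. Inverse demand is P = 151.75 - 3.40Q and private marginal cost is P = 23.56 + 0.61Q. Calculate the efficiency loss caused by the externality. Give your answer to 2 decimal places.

Market equilibrium (private): 23.56 + 0.61Q = 151.75 - 3.40Q → Q_m = 31.9676.
Social marginal cost = private MC + MEC = 31.15 + 1.27Q.
Set SMC = demand: 31.15 + 1.27Q = 151.75 - 3.40Q → Q* = 25.8244.
Between Q* and Q_m the wedge SMC − demand runs linearly from 0 to MEC(Q_m), so the loss is a triangle.
DWL = ½ × 6.1432 × 28.6886 = 88.1199.

DWL = 88.12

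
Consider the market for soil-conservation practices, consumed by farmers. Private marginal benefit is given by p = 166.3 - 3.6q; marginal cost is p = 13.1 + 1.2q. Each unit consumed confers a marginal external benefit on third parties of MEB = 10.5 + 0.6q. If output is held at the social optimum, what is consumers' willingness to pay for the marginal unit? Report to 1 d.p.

P = 26.0

Social marginal benefit = demand + MEB = 176.8 - 3.0q.
Set SMB = MC: 176.8 - 3.0q = 13.1 + 1.2q → q* = 38.9762.
Consumer price on the demand curve at q*: 166.3 − 3.6×38.9762 = 25.9857.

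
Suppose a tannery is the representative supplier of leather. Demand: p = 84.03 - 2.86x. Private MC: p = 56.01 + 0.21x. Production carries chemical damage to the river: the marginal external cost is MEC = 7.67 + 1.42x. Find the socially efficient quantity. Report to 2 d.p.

x* = 4.53

Social marginal cost = private MC + MEC = 63.68 + 1.63x.
Set SMC = demand: 63.68 + 1.63x = 84.03 - 2.86x → x* = 4.5323.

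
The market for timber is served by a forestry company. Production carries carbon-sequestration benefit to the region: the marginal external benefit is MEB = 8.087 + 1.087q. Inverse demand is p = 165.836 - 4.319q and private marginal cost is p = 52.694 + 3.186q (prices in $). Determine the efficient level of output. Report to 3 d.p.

Social marginal cost = private MC − MEB = 44.607 + 2.099q.
Set SMC = demand: 44.607 + 2.099q = 165.836 - 4.319q → q* = 18.8889.

q* = 18.889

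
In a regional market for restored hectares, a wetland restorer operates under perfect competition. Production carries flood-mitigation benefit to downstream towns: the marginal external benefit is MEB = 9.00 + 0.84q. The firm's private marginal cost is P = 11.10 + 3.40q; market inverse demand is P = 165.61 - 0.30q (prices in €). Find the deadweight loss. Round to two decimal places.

DWL = €339.66

Market equilibrium (private): 11.10 + 3.40q = 165.61 - 0.30q → q_m = 41.7595.
Social marginal cost = private MC − MEB = 2.10 + 2.56q.
Set SMC = demand: 2.10 + 2.56q = 165.61 - 0.30q → q* = 57.1713.
Height of the DWL triangle at q_m is demand(q_m) − SMC(q_m) = MEB(q_m) = 44.0779.
DWL = ½ × 15.4118 × 44.0779 = 339.6599.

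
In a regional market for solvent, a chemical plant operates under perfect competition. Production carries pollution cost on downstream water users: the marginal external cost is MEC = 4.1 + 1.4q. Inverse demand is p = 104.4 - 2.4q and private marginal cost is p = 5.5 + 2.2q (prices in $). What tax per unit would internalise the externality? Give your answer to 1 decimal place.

tax = $26.2 per unit

Social marginal cost = private MC + MEC = 9.6 + 3.6q.
Set SMC = demand: 9.6 + 3.6q = 104.4 - 2.4q → q* = 15.8000.
The Pigouvian tax equals MEC at q*: 4.1 + 1.4×15.8000 = 26.2200.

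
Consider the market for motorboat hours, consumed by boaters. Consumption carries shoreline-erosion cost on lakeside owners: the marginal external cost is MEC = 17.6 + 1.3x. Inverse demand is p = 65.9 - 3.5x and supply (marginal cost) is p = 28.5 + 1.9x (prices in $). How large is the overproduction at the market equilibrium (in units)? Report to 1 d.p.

4.0 units

Market equilibrium (private): 28.5 + 1.9x = 65.9 - 3.5x → x_m = 6.9259.
Social marginal benefit = demand − MEC = 48.3 - 4.8x.
Set SMB = MC: 48.3 - 4.8x = 28.5 + 1.9x → x* = 2.9552.
Gap = |6.9259 − 2.9552| = 3.9707.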